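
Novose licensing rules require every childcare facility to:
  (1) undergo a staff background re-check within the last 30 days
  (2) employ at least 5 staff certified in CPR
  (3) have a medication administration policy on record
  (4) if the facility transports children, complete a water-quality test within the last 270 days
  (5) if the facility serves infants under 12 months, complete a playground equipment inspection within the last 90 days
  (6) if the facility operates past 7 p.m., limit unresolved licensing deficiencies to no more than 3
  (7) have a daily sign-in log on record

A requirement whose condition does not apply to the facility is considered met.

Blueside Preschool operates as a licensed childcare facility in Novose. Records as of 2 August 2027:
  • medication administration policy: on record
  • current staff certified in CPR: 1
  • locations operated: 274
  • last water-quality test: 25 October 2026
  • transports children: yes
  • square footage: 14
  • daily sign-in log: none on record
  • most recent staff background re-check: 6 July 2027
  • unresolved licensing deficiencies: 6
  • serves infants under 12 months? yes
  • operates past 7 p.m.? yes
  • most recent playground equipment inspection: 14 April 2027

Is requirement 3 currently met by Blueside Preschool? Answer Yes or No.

Yes

3. medication administration policy present → met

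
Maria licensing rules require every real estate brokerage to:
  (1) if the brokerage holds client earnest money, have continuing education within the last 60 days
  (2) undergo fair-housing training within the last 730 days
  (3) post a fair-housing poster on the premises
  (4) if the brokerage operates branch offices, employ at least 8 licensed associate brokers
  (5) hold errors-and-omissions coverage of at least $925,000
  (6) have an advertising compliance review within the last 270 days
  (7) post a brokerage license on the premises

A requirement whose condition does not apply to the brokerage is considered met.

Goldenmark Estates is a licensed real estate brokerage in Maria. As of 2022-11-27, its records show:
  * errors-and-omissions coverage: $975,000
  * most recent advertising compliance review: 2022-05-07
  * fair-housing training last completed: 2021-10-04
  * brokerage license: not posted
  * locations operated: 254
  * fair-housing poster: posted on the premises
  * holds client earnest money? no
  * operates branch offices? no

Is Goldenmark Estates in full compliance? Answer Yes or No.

1. condition 'holds client earnest money' does not hold → requirement n/a → met
2. fair-housing training 419 days ago vs limit 730 → met
3. fair-housing poster present → met
4. condition 'operates branch offices' does not hold → requirement n/a → met
5. errors-and-omissions coverage $975,000 ≥ $925,000 → met
6. advertising compliance review 204 days ago vs limit 270 → met
7. brokerage license absent → not met
Not met: 7

No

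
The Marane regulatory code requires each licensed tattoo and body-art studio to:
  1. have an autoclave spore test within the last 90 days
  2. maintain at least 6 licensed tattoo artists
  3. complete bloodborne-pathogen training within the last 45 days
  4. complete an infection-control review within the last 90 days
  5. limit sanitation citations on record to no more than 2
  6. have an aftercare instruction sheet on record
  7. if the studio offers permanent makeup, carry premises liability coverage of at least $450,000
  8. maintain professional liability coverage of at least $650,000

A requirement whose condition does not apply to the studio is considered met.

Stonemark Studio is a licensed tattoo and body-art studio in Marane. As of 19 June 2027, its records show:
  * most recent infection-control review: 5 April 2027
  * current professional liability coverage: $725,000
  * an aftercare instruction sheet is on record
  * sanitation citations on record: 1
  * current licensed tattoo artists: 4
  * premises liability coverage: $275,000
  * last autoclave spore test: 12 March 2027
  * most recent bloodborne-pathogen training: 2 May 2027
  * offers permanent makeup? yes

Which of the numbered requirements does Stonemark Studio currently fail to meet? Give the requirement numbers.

1, 2, 3, 7

1. autoclave spore test 99 days ago vs limit 90 → not met
2. licensed tattoo artists 4 < 6 → not met
3. bloodborne-pathogen training 48 days ago vs limit 45 → not met
4. infection-control review 75 days ago vs limit 90 → met
5. sanitation citations on record 1 ≤ 2 → met
6. aftercare instruction sheet present → met
7. condition 'offers permanent makeup' holds; premises liability coverage $275,000 < $450,000 → not met
8. professional liability coverage $725,000 ≥ $650,000 → met
Not met: 1, 2, 3, 7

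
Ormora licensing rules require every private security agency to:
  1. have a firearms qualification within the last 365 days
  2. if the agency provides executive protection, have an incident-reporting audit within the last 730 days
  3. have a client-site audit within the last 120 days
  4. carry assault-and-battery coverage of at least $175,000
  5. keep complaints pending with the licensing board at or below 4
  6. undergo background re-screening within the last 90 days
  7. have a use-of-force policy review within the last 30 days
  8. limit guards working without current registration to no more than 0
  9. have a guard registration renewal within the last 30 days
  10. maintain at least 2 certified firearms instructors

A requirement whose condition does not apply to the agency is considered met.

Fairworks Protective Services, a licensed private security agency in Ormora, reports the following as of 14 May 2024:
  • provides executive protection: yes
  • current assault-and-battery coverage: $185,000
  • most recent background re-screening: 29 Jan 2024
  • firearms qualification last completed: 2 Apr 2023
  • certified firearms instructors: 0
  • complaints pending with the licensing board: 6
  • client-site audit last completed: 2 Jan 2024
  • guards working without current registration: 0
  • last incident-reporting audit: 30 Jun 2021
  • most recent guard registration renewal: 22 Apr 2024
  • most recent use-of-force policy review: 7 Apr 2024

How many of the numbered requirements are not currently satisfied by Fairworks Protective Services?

7

1. firearms qualification 408 days ago vs limit 365 → not met
2. condition 'provides executive protection' holds; incident-reporting audit 1049 days ago vs limit 730 → not met
3. client-site audit 133 days ago vs limit 120 → not met
4. assault-and-battery coverage $185,000 ≥ $175,000 → met
5. complaints pending with the licensing board 6 > 4 → not met
6. background re-screening 106 days ago vs limit 90 → not met
7. use-of-force policy review 37 days ago vs limit 30 → not met
8. guards working without current registration 0 ≤ 0 → met
9. guard registration renewal 22 days ago vs limit 30 → met
10. certified firearms instructors 0 < 2 → not met
Not met: 7 of 10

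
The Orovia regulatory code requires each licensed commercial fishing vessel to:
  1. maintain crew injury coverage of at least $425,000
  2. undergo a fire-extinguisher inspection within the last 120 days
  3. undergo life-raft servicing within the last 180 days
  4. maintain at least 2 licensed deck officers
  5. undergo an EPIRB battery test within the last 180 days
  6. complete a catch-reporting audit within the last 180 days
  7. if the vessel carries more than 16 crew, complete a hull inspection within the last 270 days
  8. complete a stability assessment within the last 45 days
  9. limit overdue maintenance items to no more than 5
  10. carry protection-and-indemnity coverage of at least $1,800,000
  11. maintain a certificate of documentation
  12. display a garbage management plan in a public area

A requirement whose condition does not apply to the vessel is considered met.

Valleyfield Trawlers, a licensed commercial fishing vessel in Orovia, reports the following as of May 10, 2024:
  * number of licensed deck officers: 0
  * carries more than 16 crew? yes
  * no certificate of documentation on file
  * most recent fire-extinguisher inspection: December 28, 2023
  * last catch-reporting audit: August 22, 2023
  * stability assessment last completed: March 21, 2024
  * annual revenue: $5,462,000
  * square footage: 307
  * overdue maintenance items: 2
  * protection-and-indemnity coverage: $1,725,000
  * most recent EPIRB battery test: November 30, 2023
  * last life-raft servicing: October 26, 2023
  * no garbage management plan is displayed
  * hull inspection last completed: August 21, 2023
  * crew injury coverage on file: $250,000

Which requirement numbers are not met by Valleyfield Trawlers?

1. crew injury coverage $250,000 < $425,000 → not met
2. fire-extinguisher inspection 134 days ago vs limit 120 → not met
3. life-raft servicing 197 days ago vs limit 180 → not met
4. licensed deck officers 0 < 2 → not met
5. EPIRB battery test 162 days ago vs limit 180 → met
6. catch-reporting audit 262 days ago vs limit 180 → not met
7. condition 'carries more than 16 crew' holds; hull inspection 263 days ago vs limit 270 → met
8. stability assessment 50 days ago vs limit 45 → not met
9. overdue maintenance items 2 ≤ 5 → met
10. protection-and-indemnity coverage $1,725,000 < $1,800,000 → not met
11. certificate of documentation absent → not met
12. garbage management plan absent → not met
Not met: 1, 2, 3, 4, 6, 8, 10, 11, 12

1, 2, 3, 4, 6, 8, 10, 11, 12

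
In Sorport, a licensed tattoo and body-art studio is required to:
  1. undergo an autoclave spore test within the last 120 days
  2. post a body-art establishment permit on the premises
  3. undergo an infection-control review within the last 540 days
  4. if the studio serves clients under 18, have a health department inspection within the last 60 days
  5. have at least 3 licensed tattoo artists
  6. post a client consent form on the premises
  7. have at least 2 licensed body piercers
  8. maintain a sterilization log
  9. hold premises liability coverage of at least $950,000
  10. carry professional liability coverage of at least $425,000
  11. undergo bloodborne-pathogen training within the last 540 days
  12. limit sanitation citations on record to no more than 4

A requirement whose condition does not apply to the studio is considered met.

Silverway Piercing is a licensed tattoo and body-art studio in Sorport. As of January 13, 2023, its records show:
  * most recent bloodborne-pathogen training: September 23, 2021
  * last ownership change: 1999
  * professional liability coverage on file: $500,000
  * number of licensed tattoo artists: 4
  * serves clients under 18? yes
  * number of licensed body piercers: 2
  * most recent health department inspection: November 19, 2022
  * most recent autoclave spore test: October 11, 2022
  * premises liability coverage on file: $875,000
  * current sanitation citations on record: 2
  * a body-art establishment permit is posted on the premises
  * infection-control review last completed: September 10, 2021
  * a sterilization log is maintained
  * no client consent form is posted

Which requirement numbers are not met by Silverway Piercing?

1. autoclave spore test 94 days ago vs limit 120 → met
2. body-art establishment permit present → met
3. infection-control review 490 days ago vs limit 540 → met
4. condition 'serves clients under 18' holds; health department inspection 55 days ago vs limit 60 → met
5. licensed tattoo artists 4 ≥ 3 → met
6. client consent form absent → not met
7. licensed body piercers 2 ≥ 2 → met
8. sterilization log present → met
9. premises liability coverage $875,000 < $950,000 → not met
10. professional liability coverage $500,000 ≥ $425,000 → met
11. bloodborne-pathogen training 477 days ago vs limit 540 → met
12. sanitation citations on record 2 ≤ 4 → met
Not met: 6, 9

6, 9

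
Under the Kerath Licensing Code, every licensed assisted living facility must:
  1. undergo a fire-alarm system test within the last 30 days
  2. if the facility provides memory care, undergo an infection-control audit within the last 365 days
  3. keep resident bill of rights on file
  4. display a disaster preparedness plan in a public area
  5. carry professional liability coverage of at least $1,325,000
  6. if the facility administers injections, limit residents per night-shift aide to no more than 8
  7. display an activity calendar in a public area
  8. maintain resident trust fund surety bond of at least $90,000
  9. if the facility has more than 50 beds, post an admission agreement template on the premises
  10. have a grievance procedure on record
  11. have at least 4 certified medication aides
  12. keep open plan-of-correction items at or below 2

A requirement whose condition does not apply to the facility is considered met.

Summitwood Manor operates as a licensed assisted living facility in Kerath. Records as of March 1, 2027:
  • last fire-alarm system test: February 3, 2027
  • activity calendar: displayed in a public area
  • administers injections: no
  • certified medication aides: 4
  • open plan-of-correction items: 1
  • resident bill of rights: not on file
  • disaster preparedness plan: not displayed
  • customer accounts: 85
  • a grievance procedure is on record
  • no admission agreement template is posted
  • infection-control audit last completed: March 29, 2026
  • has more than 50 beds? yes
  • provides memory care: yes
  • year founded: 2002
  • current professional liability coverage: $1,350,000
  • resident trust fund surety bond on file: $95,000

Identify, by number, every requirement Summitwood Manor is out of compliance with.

3, 4, 9

1. fire-alarm system test 26 days ago vs limit 30 → met
2. condition 'provides memory care' holds; infection-control audit 337 days ago vs limit 365 → met
3. resident bill of rights absent → not met
4. disaster preparedness plan absent → not met
5. professional liability coverage $1,350,000 ≥ $1,325,000 → met
6. condition 'administers injections' does not hold → requirement n/a → met
7. activity calendar present → met
8. resident trust fund surety bond $95,000 ≥ $90,000 → met
9. condition 'has more than 50 beds' holds; admission agreement template absent → not met
10. grievance procedure present → met
11. certified medication aides 4 ≥ 4 → met
12. open plan-of-correction items 1 ≤ 2 → met
Not met: 3, 4, 9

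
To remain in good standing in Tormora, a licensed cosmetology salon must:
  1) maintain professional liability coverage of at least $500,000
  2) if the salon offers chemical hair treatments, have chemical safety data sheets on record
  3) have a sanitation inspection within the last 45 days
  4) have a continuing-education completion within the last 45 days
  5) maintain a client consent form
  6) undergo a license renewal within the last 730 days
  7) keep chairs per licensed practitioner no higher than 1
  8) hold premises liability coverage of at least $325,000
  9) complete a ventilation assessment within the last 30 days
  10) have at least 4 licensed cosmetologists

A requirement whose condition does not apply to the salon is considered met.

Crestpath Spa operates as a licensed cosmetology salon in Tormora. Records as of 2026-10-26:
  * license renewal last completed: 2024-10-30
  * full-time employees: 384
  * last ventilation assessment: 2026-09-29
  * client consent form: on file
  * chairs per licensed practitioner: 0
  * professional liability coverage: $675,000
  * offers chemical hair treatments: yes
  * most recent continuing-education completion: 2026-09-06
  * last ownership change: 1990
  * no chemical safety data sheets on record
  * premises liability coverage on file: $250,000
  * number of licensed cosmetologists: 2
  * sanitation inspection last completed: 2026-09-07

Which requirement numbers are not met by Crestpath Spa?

1. professional liability coverage $675,000 ≥ $500,000 → met
2. condition 'offers chemical hair treatments' holds; chemical safety data sheets absent → not met
3. sanitation inspection 49 days ago vs limit 45 → not met
4. continuing-education completion 50 days ago vs limit 45 → not met
5. client consent form present → met
6. license renewal 726 days ago vs limit 730 → met
7. chairs per licensed practitioner 0 ≤ 1 → met
8. premises liability coverage $250,000 < $325,000 → not met
9. ventilation assessment 27 days ago vs limit 30 → met
10. licensed cosmetologists 2 < 4 → not met
Not met: 2, 3, 4, 8, 10

2, 3, 4, 8, 10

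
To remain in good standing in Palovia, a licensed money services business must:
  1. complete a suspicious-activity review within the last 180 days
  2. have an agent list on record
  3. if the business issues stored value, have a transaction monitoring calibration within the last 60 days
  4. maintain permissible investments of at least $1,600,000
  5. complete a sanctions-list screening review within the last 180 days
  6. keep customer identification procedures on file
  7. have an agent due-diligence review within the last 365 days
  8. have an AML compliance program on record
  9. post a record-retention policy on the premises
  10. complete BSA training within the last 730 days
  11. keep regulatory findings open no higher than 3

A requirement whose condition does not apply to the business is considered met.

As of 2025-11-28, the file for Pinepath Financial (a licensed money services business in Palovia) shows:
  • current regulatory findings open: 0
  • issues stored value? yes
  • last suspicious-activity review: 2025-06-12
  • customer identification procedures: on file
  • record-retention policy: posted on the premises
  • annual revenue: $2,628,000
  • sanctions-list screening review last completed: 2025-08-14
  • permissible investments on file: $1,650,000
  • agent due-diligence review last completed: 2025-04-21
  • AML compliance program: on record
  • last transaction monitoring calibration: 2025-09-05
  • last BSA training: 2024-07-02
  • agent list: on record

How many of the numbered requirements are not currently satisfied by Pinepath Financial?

1. suspicious-activity review 169 days ago vs limit 180 → met
2. agent list present → met
3. condition 'issues stored value' holds; transaction monitoring calibration 84 days ago vs limit 60 → not met
4. permissible investments $1,650,000 ≥ $1,600,000 → met
5. sanctions-list screening review 106 days ago vs limit 180 → met
6. customer identification procedures present → met
7. agent due-diligence review 221 days ago vs limit 365 → met
8. AML compliance program present → met
9. record-retention policy present → met
10. BSA training 514 days ago vs limit 730 → met
11. regulatory findings open 0 ≤ 3 → met
Not met: 1 of 11

1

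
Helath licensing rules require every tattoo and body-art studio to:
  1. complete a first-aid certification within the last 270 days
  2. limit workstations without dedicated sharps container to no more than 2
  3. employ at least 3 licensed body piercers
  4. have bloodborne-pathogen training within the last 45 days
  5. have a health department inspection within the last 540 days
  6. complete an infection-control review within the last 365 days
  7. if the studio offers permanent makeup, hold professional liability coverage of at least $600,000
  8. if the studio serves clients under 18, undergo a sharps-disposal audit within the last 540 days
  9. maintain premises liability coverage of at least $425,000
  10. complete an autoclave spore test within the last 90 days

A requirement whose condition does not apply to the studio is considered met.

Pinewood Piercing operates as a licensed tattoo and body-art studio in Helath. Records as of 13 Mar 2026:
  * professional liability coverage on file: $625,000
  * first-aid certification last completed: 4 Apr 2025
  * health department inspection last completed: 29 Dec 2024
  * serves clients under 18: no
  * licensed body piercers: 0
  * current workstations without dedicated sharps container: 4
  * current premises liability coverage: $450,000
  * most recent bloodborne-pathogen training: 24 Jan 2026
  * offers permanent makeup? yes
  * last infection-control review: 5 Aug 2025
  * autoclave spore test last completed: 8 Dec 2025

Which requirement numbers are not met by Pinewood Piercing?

1. first-aid certification 343 days ago vs limit 270 → not met
2. workstations without dedicated sharps container 4 > 2 → not met
3. licensed body piercers 0 < 3 → not met
4. bloodborne-pathogen training 48 days ago vs limit 45 → not met
5. health department inspection 439 days ago vs limit 540 → met
6. infection-control review 220 days ago vs limit 365 → met
7. condition 'offers permanent makeup' holds; professional liability coverage $625,000 ≥ $600,000 → met
8. condition 'serves clients under 18' does not hold → requirement n/a → met
9. premises liability coverage $450,000 ≥ $425,000 → met
10. autoclave spore test 95 days ago vs limit 90 → not met
Not met: 1, 2, 3, 4, 10

1, 2, 3, 4, 10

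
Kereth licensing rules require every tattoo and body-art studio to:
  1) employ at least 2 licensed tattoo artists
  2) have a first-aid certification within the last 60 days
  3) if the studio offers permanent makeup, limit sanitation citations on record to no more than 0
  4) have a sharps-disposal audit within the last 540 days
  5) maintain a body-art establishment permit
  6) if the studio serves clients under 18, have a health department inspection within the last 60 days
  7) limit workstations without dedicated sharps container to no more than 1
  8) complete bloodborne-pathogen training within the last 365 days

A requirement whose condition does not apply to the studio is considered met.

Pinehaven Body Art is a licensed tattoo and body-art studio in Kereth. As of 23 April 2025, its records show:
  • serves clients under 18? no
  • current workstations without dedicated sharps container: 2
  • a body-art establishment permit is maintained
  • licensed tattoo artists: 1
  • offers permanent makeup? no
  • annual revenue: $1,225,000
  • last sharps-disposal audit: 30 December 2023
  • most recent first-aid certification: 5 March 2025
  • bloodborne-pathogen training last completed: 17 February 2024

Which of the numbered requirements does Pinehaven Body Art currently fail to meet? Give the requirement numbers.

1, 7, 8

1. licensed tattoo artists 1 < 2 → not met
2. first-aid certification 49 days ago vs limit 60 → met
3. condition 'offers permanent makeup' does not hold → requirement n/a → met
4. sharps-disposal audit 480 days ago vs limit 540 → met
5. body-art establishment permit present → met
6. condition 'serves clients under 18' does not hold → requirement n/a → met
7. workstations without dedicated sharps container 2 > 1 → not met
8. bloodborne-pathogen training 431 days ago vs limit 365 → not met
Not met: 1, 7, 8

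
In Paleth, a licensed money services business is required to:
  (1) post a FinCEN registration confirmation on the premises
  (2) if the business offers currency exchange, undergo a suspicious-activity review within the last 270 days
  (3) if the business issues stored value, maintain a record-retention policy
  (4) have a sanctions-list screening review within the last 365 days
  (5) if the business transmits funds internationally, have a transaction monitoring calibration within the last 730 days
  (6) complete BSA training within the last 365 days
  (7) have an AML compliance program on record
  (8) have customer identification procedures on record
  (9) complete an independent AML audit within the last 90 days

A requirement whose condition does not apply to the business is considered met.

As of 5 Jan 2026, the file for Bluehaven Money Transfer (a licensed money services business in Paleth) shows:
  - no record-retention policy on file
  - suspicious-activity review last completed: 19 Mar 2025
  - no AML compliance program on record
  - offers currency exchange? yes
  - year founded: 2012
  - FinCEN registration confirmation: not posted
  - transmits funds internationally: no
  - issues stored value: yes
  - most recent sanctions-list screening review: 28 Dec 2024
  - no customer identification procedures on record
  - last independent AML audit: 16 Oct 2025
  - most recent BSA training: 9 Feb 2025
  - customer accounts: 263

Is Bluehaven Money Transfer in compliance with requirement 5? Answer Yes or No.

5. condition 'transmits funds internationally' does not hold → requirement n/a → met

Yes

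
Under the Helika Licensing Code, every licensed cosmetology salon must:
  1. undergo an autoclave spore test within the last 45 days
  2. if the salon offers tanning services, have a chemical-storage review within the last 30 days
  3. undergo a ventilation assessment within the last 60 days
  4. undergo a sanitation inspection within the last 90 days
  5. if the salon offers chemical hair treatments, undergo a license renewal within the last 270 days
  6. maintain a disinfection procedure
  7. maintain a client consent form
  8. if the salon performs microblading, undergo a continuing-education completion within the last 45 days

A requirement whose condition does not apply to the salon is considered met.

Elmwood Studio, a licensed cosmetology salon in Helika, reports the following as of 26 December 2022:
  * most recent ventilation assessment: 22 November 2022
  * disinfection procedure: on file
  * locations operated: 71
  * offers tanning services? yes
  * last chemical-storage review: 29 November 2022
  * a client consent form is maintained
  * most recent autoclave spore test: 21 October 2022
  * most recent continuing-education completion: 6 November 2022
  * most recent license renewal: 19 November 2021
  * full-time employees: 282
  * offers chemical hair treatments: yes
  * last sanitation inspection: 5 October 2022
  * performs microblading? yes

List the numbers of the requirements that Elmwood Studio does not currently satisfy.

1. autoclave spore test 66 days ago vs limit 45 → not met
2. condition 'offers tanning services' holds; chemical-storage review 27 days ago vs limit 30 → met
3. ventilation assessment 34 days ago vs limit 60 → met
4. sanitation inspection 82 days ago vs limit 90 → met
5. condition 'offers chemical hair treatments' holds; license renewal 402 days ago vs limit 270 → not met
6. disinfection procedure present → met
7. client consent form present → met
8. condition 'performs microblading' holds; continuing-education completion 50 days ago vs limit 45 → not met
Not met: 1, 5, 8

1, 5, 8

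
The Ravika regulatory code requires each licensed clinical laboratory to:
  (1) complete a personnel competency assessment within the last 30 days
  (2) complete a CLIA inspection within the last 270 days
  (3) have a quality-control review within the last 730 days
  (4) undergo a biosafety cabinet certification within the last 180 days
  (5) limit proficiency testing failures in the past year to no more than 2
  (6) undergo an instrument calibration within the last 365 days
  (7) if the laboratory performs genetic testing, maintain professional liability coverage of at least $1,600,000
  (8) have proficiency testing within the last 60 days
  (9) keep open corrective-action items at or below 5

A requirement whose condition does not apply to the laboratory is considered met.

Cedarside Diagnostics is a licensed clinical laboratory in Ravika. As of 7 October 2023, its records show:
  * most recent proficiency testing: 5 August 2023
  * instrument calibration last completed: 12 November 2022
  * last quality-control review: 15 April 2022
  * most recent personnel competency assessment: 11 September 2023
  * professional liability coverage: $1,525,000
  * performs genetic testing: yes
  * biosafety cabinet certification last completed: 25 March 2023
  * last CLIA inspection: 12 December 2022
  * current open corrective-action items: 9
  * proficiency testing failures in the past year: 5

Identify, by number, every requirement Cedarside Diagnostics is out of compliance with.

2, 4, 5, 7, 8, 9

1. personnel competency assessment 26 days ago vs limit 30 → met
2. CLIA inspection 299 days ago vs limit 270 → not met
3. quality-control review 540 days ago vs limit 730 → met
4. biosafety cabinet certification 196 days ago vs limit 180 → not met
5. proficiency testing failures in the past year 5 > 2 → not met
6. instrument calibration 329 days ago vs limit 365 → met
7. condition 'performs genetic testing' holds; professional liability coverage $1,525,000 < $1,600,000 → not met
8. proficiency testing 63 days ago vs limit 60 → not met
9. open corrective-action items 9 > 5 → not met
Not met: 2, 4, 5, 7, 8, 9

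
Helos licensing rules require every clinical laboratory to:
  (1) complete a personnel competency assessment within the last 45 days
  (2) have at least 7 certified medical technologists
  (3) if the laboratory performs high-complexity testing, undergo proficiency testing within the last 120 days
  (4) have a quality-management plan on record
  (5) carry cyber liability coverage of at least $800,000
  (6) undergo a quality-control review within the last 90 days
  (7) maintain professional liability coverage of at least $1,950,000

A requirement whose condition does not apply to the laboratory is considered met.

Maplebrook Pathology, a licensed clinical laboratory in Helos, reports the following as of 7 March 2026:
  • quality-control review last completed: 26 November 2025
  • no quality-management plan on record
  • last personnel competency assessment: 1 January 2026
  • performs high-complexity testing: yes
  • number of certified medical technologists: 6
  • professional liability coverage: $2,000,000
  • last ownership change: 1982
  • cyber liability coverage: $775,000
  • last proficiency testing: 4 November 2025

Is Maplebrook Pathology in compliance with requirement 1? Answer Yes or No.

No

1. personnel competency assessment 65 days ago vs limit 45 → not met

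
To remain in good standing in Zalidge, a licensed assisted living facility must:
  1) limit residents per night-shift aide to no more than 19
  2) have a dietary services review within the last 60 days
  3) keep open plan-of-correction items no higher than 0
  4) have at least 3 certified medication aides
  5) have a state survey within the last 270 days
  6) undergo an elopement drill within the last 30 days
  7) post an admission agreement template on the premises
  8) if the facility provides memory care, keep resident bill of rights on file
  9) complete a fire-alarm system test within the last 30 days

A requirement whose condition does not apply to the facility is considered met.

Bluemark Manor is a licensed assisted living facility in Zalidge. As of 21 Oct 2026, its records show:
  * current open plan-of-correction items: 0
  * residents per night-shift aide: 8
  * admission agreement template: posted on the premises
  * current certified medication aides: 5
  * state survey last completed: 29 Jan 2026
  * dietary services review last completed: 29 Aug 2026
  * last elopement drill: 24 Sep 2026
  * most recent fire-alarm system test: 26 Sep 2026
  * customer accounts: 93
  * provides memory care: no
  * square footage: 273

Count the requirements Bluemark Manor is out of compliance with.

0

1. residents per night-shift aide 8 ≤ 19 → met
2. dietary services review 53 days ago vs limit 60 → met
3. open plan-of-correction items 0 ≤ 0 → met
4. certified medication aides 5 ≥ 3 → met
5. state survey 265 days ago vs limit 270 → met
6. elopement drill 27 days ago vs limit 30 → met
7. admission agreement template present → met
8. condition 'provides memory care' does not hold → requirement n/a → met
9. fire-alarm system test 25 days ago vs limit 30 → met
Not met: 0 of 9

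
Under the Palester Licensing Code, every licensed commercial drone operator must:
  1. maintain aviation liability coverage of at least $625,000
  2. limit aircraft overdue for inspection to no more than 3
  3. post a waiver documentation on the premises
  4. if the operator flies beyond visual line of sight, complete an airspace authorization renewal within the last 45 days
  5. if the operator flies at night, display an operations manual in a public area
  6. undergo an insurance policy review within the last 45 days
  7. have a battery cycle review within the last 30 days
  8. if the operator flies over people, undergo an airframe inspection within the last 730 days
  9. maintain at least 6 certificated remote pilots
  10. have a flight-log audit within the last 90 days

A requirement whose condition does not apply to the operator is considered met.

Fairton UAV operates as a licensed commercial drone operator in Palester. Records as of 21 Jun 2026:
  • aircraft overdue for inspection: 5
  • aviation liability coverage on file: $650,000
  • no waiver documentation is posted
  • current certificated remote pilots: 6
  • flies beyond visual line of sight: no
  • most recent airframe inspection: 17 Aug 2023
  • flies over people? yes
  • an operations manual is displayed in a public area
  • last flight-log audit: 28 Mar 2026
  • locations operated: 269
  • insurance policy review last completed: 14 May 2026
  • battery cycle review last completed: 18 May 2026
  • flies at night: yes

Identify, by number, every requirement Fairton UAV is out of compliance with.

2, 3, 7, 8

1. aviation liability coverage $650,000 ≥ $625,000 → met
2. aircraft overdue for inspection 5 > 3 → not met
3. waiver documentation absent → not met
4. condition 'flies beyond visual line of sight' does not hold → requirement n/a → met
5. condition 'flies at night' holds; operations manual present → met
6. insurance policy review 38 days ago vs limit 45 → met
7. battery cycle review 34 days ago vs limit 30 → not met
8. condition 'flies over people' holds; airframe inspection 1039 days ago vs limit 730 → not met
9. certificated remote pilots 6 ≥ 6 → met
10. flight-log audit 85 days ago vs limit 90 → met
Not met: 2, 3, 7, 8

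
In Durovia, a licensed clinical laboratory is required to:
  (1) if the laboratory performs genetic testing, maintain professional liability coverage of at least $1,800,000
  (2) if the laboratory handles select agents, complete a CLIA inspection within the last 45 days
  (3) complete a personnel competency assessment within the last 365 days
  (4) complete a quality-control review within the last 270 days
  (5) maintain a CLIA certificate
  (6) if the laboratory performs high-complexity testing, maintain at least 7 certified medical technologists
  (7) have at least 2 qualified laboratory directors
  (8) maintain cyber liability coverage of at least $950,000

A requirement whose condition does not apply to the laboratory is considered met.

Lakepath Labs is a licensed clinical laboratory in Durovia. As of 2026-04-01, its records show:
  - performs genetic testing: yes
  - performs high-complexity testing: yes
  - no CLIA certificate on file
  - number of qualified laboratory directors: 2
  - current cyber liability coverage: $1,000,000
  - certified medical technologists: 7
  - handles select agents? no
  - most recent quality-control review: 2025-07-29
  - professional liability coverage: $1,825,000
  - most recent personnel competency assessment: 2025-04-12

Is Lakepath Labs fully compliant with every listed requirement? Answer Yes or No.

No

1. condition 'performs genetic testing' holds; professional liability coverage $1,825,000 ≥ $1,800,000 → met
2. condition 'handles select agents' does not hold → requirement n/a → met
3. personnel competency assessment 354 days ago vs limit 365 → met
4. quality-control review 246 days ago vs limit 270 → met
5. CLIA certificate absent → not met
6. condition 'performs high-complexity testing' holds; certified medical technologists 7 ≥ 7 → met
7. qualified laboratory directors 2 ≥ 2 → met
8. cyber liability coverage $1,000,000 ≥ $950,000 → met
Not met: 5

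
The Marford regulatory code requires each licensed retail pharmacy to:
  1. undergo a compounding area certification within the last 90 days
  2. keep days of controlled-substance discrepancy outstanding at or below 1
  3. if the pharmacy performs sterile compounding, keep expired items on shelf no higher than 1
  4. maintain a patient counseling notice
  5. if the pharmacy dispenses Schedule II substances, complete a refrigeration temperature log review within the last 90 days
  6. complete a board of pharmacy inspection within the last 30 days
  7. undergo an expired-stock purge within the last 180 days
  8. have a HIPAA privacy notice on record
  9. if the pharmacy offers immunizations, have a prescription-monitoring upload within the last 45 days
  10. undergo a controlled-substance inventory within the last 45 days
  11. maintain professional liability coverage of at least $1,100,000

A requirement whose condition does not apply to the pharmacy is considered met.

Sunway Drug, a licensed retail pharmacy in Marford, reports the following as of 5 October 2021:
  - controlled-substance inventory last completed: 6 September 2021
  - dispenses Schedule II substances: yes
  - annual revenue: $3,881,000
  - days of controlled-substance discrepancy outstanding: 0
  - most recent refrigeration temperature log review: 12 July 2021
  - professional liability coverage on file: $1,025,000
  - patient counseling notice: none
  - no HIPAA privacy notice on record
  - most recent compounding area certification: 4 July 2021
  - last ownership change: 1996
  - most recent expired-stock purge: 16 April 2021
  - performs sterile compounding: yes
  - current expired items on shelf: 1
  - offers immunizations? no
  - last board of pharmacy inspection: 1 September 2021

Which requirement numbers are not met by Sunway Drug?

1, 4, 6, 8, 11

1. compounding area certification 93 days ago vs limit 90 → not met
2. days of controlled-substance discrepancy outstanding 0 ≤ 1 → met
3. condition 'performs sterile compounding' holds; expired items on shelf 1 ≤ 1 → met
4. patient counseling notice absent → not met
5. condition 'dispenses Schedule II substances' holds; refrigeration temperature log review 85 days ago vs limit 90 → met
6. board of pharmacy inspection 34 days ago vs limit 30 → not met
7. expired-stock purge 172 days ago vs limit 180 → met
8. HIPAA privacy notice absent → not met
9. condition 'offers immunizations' does not hold → requirement n/a → met
10. controlled-substance inventory 29 days ago vs limit 45 → met
11. professional liability coverage $1,025,000 < $1,100,000 → not met
Not met: 1, 4, 6, 8, 11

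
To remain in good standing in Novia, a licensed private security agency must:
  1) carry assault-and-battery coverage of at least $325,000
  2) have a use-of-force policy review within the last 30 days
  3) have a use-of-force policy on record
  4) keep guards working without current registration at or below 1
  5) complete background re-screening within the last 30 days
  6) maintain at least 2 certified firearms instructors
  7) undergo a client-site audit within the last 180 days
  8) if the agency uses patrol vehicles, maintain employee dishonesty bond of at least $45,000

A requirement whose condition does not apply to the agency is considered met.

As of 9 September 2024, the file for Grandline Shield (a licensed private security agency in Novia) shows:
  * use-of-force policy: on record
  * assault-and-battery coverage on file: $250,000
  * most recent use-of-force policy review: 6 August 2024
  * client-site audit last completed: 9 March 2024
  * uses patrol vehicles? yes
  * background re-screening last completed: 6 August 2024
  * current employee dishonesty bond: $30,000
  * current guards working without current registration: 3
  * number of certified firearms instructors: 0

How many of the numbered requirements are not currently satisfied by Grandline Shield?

7

1. assault-and-battery coverage $250,000 < $325,000 → not met
2. use-of-force policy review 34 days ago vs limit 30 → not met
3. use-of-force policy present → met
4. guards working without current registration 3 > 1 → not met
5. background re-screening 34 days ago vs limit 30 → not met
6. certified firearms instructors 0 < 2 → not met
7. client-site audit 184 days ago vs limit 180 → not met
8. condition 'uses patrol vehicles' holds; employee dishonesty bond $30,000 < $45,000 → not met
Not met: 7 of 8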